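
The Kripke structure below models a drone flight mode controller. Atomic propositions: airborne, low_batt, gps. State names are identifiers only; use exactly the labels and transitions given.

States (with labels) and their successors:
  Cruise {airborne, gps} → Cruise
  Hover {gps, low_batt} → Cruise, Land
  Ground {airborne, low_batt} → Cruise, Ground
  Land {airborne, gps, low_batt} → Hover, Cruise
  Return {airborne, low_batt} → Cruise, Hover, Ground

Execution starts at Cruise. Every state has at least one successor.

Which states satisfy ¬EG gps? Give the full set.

{Ground, Return}

States satisfying gps: {Cruise, Hover, Land}.
States satisfying EG gps: {Cruise, Hover, Land}.
States satisfying ¬EG gps: {Ground, Return}.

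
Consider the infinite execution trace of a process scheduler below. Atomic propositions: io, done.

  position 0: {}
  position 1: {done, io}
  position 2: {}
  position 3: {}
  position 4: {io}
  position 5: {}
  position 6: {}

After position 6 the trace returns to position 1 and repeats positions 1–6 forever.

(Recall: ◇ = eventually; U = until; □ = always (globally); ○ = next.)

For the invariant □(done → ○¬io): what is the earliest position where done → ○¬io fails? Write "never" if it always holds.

done → ○¬io holds at every position 0..6, and those are all the positions the trace ever visits, so the invariant □(done → ○¬io) is never violated.

never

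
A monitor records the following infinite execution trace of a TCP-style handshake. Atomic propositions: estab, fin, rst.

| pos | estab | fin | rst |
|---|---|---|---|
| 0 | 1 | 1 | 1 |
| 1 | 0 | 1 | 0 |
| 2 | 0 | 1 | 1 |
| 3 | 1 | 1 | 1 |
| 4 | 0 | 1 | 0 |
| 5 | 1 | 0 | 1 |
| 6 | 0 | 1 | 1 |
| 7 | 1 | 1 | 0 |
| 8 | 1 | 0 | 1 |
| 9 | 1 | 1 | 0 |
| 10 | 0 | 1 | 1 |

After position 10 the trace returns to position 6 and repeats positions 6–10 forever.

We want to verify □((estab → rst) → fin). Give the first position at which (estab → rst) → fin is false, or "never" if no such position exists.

Check (estab → rst) → fin at each position in order: 0 ✓, 1 ✓, 2 ✓, 3 ✓, 4 ✓.
At position 5 the labels are {estab, rst}, so (estab → rst) → fin is false there. This is the first violation.

5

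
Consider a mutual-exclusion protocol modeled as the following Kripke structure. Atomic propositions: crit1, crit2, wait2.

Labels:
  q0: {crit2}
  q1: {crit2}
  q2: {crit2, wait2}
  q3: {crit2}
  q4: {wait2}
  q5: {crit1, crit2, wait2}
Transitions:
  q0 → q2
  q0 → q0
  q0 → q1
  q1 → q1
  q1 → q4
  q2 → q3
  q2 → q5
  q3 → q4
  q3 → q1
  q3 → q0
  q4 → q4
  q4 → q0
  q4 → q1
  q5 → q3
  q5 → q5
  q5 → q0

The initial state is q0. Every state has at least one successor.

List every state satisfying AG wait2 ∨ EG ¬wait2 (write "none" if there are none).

States satisfying wait2: {q2, q4, q5}.
States satisfying AG wait2: ∅.
States satisfying ¬wait2: {q0, q1, q3}.
States satisfying EG ¬wait2: {q0, q1, q3}.
States satisfying AG wait2 ∨ EG ¬wait2: {q0, q1, q3}.

{q0, q1, q3}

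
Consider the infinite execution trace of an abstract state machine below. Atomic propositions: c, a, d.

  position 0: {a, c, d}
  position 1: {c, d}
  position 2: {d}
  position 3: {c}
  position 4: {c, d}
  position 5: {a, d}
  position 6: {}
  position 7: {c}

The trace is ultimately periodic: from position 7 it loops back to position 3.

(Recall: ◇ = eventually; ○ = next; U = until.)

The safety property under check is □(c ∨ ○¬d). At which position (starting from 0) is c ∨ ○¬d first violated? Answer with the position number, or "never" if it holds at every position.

c ∨ ○¬d holds at every position 0..7, and those are all the positions the trace ever visits, so the invariant □(c ∨ ○¬d) is never violated.

never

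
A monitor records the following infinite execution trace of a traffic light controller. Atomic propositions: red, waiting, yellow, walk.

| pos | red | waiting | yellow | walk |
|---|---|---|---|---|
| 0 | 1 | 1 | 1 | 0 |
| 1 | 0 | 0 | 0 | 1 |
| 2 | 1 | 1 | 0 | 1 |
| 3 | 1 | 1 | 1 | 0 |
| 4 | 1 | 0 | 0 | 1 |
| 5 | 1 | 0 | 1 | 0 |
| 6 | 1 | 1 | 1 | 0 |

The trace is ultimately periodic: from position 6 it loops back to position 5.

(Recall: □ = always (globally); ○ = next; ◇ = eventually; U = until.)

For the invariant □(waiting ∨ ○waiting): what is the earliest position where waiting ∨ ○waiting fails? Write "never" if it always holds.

Check waiting ∨ ○waiting at each position in order: 0 ✓, 1 ✓, 2 ✓, 3 ✓.
At position 4 the labels are {red, walk} and the next position 5 has {red, yellow}, so waiting ∨ ○waiting is false there. This is the first violation.

4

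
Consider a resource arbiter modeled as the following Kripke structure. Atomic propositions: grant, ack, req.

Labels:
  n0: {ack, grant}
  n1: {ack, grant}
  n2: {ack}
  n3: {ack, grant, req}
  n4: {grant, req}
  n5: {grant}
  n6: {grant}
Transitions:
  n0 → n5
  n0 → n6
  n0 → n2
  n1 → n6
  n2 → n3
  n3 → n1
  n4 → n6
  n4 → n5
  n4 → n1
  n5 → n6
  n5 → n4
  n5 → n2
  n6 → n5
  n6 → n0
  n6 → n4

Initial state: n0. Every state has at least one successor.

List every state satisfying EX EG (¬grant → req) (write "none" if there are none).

States satisfying EG (¬grant → req): {n0, n1, n3, n4, n5, n6}.
States satisfying EX EG (¬grant → req): {n0, n1, n2, n3, n4, n5, n6}.

{n0, n1, n2, n3, n4, n5, n6}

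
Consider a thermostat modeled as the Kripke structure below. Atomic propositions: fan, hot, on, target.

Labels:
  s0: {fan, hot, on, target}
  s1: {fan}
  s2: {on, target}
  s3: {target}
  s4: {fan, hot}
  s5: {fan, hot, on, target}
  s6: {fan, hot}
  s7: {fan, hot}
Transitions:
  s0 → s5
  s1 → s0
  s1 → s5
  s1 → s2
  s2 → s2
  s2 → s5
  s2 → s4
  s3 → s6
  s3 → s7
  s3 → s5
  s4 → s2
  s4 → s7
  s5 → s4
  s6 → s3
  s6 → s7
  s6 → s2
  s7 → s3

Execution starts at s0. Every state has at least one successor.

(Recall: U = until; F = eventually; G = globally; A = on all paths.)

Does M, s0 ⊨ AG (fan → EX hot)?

States satisfying fan → EX hot: {s0, s1, s2, s3, s4, s5, s6}.
States satisfying AG (fan → EX hot): ∅.
s7 is reachable from s0 and violates fan → EX hot, so AG fails at s0.
s0 ∉ Sat(AG (fan → EX hot)).

Does not hold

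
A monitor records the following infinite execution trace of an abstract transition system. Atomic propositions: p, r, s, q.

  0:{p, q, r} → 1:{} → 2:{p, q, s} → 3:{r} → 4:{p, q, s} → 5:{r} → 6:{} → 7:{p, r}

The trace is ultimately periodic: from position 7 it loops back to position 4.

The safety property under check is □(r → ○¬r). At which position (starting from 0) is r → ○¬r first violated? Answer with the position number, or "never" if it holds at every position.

never

r → ○¬r holds at every position 0..7, and those are all the positions the trace ever visits, so the invariant □(r → ○¬r) is never violated.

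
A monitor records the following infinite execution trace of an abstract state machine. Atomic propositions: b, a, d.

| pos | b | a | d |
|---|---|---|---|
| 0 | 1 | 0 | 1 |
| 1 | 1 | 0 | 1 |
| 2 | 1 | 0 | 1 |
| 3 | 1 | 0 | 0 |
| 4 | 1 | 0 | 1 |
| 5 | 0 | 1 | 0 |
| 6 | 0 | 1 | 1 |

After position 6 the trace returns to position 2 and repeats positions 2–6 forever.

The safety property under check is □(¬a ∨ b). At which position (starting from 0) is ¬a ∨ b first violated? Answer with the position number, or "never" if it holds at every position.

5

Check ¬a ∨ b at each position in order: 0 ✓, 1 ✓, 2 ✓, 3 ✓, 4 ✓.
At position 5 the labels are {a}, so ¬a ∨ b is false there. This is the first violation.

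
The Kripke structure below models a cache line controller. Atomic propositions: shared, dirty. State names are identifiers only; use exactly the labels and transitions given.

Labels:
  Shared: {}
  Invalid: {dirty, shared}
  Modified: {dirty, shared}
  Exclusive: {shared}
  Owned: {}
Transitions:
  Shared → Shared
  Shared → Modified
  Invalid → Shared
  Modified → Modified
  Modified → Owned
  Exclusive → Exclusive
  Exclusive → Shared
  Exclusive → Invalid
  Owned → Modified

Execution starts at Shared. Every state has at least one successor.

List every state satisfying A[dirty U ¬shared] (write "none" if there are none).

States satisfying dirty: {Invalid, Modified}.
States satisfying ¬shared: {Shared, Owned}.
States satisfying A[dirty U ¬shared]: {Shared, Invalid, Owned}.

{Shared, Invalid, Owned}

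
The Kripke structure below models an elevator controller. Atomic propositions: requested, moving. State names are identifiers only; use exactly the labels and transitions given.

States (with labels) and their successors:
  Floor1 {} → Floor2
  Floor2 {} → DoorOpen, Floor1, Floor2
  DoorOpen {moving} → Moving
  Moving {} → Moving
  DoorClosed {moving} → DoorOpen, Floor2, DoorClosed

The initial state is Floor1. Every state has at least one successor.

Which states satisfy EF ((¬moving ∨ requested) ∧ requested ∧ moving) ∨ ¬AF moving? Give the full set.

{Floor1, Floor2, Moving}

States satisfying (¬moving ∨ requested) ∧ requested ∧ moving: ∅.
States satisfying EF ((¬moving ∨ requested) ∧ requested ∧ moving): ∅.
States satisfying moving: {DoorOpen, DoorClosed}.
States satisfying AF moving: {DoorOpen, DoorClosed}.
States satisfying ¬AF moving: {Floor1, Floor2, Moving}.
States satisfying EF ((¬moving ∨ requested) ∧ requested ∧ moving) ∨ ¬AF moving: {Floor1, Floor2, Moving}.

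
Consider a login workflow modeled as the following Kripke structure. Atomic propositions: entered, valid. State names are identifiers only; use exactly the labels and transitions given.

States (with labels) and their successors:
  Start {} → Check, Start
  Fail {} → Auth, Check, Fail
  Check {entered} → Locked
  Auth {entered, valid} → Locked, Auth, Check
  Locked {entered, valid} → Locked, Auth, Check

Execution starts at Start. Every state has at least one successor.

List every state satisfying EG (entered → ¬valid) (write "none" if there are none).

States satisfying entered → ¬valid: {Start, Fail, Check}.
States satisfying EG (entered → ¬valid): {Start, Fail}.

{Start, Fail}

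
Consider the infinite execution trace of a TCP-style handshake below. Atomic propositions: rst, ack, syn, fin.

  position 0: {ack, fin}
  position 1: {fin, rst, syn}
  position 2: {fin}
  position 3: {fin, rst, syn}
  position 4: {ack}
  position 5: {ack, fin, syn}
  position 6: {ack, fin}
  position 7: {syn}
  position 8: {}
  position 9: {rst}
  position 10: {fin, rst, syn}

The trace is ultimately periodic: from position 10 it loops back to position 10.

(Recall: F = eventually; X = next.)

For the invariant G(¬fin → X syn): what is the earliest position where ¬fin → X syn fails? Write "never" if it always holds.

Check ¬fin → X syn at each position in order: 0 ✓, 1 ✓, 2 ✓, 3 ✓, 4 ✓, 5 ✓, 6 ✓.
At position 7 the labels are {syn} and the next position 8 has {}, so ¬fin → X syn is false there. This is the first violation.

7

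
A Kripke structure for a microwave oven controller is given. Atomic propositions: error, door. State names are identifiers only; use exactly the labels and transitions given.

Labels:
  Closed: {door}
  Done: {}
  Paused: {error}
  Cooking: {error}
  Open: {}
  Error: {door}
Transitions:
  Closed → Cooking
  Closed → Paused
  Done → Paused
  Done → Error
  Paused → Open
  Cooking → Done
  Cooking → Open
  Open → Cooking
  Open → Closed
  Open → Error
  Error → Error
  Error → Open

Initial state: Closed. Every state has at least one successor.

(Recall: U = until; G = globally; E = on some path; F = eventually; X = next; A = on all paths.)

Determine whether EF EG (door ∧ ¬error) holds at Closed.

Yes

States satisfying EG (door ∧ ¬error): {Error}.
States satisfying EF EG (door ∧ ¬error): {Closed, Done, Paused, Cooking, Open, Error}.
Some path from Closed reaches a state where EG (door ∧ ¬error) holds.
Closed ∈ Sat(EF EG (door ∧ ¬error)).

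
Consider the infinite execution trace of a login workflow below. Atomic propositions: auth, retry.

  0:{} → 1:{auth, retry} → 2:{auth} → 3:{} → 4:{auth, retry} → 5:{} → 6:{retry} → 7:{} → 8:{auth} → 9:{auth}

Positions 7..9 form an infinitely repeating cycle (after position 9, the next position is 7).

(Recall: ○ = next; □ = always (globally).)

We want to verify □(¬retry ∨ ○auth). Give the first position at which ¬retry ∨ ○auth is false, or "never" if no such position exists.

4

Check ¬retry ∨ ○auth at each position in order: 0 ✓, 1 ✓, 2 ✓, 3 ✓.
At position 4 the labels are {auth, retry} and the next position 5 has {}, so ¬retry ∨ ○auth is false there. This is the first violation.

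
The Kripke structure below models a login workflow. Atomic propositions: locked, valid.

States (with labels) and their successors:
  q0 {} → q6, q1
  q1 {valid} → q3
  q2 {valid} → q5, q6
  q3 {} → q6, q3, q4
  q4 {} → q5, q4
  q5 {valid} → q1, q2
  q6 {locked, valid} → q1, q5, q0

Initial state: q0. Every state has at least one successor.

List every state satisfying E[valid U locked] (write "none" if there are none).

States satisfying valid: {q1, q2, q5, q6}.
States satisfying locked: {q6}.
States satisfying E[valid U locked]: {q2, q5, q6}.

{q2, q5, q6}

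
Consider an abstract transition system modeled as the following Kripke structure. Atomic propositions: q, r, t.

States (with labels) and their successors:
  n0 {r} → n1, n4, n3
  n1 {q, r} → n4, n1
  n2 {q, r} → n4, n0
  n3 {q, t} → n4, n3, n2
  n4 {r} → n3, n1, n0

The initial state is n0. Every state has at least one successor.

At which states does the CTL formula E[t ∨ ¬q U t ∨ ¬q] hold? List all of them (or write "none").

{n0, n3, n4}

States satisfying t ∨ ¬q: {n0, n3, n4}.
States satisfying E[t ∨ ¬q U t ∨ ¬q]: {n0, n3, n4}.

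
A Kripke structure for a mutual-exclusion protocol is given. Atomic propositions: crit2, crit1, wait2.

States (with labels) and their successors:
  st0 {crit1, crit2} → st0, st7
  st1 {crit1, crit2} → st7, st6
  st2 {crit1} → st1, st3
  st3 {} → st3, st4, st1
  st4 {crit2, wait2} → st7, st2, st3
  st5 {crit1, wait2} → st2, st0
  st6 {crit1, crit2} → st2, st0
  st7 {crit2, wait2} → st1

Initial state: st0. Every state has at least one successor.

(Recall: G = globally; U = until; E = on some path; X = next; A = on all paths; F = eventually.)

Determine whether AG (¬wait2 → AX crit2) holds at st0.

States satisfying ¬wait2 → AX crit2: {st0, st1, st4, st5, st7}.
States satisfying AG (¬wait2 → AX crit2): ∅.
st2 is reachable from st0 and violates ¬wait2 → AX crit2, so AG fails at st0.
st0 ∉ Sat(AG (¬wait2 → AX crit2)).

Violated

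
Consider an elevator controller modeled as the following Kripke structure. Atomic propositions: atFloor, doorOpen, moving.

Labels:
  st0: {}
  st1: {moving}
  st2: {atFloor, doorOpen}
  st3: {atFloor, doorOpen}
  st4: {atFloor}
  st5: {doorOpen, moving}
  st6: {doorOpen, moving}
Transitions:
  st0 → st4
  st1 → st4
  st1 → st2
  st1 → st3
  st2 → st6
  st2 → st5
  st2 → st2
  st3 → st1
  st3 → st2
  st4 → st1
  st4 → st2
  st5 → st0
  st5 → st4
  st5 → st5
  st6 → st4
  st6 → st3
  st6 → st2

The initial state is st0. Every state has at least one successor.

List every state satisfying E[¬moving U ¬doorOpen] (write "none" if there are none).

{st0, st1, st3, st4}

States satisfying ¬moving: {st0, st2, st3, st4}.
States satisfying ¬doorOpen: {st0, st1, st4}.
States satisfying E[¬moving U ¬doorOpen]: {st0, st1, st3, st4}.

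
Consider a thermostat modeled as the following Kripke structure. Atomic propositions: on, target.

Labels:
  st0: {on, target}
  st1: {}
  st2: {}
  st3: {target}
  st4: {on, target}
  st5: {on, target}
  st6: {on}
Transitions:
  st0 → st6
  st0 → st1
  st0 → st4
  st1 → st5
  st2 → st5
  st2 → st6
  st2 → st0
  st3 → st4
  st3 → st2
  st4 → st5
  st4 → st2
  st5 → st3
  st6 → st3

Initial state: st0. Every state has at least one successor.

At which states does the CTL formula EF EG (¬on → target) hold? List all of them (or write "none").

{st0, st1, st2, st3, st4, st5, st6}

States satisfying EG (¬on → target): {st0, st3, st4, st5, st6}.
States satisfying EF EG (¬on → target): {st0, st1, st2, st3, st4, st5, st6}.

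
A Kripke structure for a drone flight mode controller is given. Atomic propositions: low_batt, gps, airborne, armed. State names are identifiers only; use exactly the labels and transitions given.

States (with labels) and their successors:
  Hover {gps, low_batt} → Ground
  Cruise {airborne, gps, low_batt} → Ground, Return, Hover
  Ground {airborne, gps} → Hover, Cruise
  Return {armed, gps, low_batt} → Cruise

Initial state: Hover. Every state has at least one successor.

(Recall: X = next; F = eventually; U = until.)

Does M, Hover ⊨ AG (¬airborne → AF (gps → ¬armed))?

States satisfying ¬airborne → AF (gps → ¬armed): {Hover, Cruise, Ground, Return}.
States satisfying AG (¬airborne → AF (gps → ¬armed)): {Hover, Cruise, Ground, Return}.
Every state reachable from Hover satisfies ¬airborne → AF (gps → ¬armed).
Hover ∈ Sat(AG (¬airborne → AF (gps → ¬armed))).

Yes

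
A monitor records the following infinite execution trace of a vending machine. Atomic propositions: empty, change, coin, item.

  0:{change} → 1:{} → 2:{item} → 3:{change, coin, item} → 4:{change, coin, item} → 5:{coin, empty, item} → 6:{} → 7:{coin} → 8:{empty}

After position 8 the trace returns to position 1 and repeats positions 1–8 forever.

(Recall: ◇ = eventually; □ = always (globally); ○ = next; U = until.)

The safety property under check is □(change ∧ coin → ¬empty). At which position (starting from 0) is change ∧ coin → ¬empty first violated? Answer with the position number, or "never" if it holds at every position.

change ∧ coin → ¬empty holds at every position 0..8, and those are all the positions the trace ever visits, so the invariant □(change ∧ coin → ¬empty) is never violated.

never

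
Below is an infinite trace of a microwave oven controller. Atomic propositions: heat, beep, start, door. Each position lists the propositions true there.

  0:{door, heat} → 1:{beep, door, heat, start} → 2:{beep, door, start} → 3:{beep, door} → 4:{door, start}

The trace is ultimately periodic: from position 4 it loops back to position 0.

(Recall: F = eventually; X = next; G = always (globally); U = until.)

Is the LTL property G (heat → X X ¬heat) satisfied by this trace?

heat → X X ¬heat holds at every position 0..4, and those are all positions ever visited, so G (heat → X X ¬heat) holds.
Positions where heat holds: 0, 1.
Check X X ¬heat at each: 0→ok, 1→ok.

Satisfied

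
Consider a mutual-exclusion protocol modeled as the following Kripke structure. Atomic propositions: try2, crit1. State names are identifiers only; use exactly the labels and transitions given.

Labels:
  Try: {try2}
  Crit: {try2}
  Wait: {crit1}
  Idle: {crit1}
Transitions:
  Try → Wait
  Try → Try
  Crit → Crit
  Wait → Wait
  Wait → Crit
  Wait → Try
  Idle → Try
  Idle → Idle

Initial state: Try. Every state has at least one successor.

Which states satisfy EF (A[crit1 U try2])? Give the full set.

{Try, Crit, Wait, Idle}

States satisfying A[crit1 U try2]: {Try, Crit}.
States satisfying EF (A[crit1 U try2]): {Try, Crit, Wait, Idle}.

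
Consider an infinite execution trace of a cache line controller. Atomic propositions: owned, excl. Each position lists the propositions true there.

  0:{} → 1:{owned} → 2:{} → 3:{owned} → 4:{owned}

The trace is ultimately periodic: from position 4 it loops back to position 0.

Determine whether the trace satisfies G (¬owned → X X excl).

Violated

¬owned → X X excl must hold at every position from 0 onward. It fails at position 0, so G (¬owned → X X excl) is false.
Positions where ¬owned holds: 0, 2.
Check X X excl at each: 0→fails, 2→fails.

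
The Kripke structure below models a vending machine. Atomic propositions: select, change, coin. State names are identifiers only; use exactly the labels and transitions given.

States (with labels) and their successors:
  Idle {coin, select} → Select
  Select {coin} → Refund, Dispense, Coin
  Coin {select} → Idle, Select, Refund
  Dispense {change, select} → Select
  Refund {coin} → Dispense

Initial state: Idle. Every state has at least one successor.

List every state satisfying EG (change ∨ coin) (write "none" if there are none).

States satisfying change ∨ coin: {Idle, Select, Dispense, Refund}.
States satisfying EG (change ∨ coin): {Idle, Select, Dispense, Refund}.

{Idle, Select, Dispense, Refund}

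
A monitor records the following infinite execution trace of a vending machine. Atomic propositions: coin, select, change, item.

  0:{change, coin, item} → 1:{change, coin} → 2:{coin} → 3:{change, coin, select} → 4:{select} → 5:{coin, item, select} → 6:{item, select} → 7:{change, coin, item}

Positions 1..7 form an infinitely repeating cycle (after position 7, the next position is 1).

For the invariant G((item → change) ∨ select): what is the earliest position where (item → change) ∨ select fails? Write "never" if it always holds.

never

(item → change) ∨ select holds at every position 0..7, and those are all the positions the trace ever visits, so the invariant G((item → change) ∨ select) is never violated.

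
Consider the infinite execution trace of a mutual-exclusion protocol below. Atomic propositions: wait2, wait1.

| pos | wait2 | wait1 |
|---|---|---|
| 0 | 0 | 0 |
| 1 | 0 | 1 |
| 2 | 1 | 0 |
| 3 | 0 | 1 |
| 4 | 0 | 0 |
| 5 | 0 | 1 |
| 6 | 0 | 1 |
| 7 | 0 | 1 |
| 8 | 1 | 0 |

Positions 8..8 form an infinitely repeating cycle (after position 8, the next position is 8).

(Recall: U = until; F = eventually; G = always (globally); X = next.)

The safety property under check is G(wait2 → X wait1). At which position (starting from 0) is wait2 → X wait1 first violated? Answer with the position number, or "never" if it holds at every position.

8

Check wait2 → X wait1 at each position in order: 0 ✓, 1 ✓, 2 ✓, 3 ✓, 4 ✓, 5 ✓, 6 ✓, 7 ✓.
At position 8 the labels are {wait2} and the next position 8 has {wait2}, so wait2 → X wait1 is false there. This is the first violation.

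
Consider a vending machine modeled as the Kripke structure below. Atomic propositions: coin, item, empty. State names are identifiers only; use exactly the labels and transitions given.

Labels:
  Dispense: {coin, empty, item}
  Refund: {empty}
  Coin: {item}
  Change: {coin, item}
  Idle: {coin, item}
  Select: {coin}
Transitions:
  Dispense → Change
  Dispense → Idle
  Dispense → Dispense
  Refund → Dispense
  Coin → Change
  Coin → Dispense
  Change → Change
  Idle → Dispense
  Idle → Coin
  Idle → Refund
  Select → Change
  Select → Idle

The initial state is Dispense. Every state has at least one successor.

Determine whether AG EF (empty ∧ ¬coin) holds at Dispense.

No

States satisfying EF (empty ∧ ¬coin): {Dispense, Refund, Coin, Idle, Select}.
States satisfying AG EF (empty ∧ ¬coin): ∅.
Change is reachable from Dispense and violates EF (empty ∧ ¬coin), so AG fails at Dispense.
Dispense ∉ Sat(AG EF (empty ∧ ¬coin)).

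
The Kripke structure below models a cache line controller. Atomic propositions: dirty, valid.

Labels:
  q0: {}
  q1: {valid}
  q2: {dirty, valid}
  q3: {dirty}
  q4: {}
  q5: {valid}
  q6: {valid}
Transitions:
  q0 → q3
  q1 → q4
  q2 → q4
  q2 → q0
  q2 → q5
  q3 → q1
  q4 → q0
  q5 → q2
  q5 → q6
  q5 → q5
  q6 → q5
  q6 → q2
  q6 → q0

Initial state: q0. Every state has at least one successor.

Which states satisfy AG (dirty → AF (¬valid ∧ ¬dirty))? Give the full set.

{q0, q1, q3, q4}

States satisfying dirty → AF (¬valid ∧ ¬dirty): {q0, q1, q3, q4, q5, q6}.
States satisfying AG (dirty → AF (¬valid ∧ ¬dirty)): {q0, q1, q3, q4}.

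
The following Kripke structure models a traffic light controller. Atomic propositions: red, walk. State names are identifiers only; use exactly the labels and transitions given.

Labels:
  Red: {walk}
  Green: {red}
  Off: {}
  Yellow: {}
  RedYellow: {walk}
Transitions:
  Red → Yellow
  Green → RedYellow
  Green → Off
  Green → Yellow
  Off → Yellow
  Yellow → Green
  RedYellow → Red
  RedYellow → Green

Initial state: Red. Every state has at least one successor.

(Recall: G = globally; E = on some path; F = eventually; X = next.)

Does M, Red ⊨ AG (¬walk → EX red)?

States satisfying ¬walk → EX red: {Red, Yellow, RedYellow}.
States satisfying AG (¬walk → EX red): ∅.
Green is reachable from Red and violates ¬walk → EX red, so AG fails at Red.
Red ∉ Sat(AG (¬walk → EX red)).

Does not hold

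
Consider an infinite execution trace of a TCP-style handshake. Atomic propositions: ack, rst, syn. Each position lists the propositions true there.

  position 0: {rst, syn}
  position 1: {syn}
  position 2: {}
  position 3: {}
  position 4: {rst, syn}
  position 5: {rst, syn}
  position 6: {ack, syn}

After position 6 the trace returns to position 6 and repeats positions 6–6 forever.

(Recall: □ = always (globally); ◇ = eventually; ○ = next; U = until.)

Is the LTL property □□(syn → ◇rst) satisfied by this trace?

□(syn → ◇rst) must hold at every position from 0 onward. It fails at position 0, so □□(syn → ◇rst) is false.

No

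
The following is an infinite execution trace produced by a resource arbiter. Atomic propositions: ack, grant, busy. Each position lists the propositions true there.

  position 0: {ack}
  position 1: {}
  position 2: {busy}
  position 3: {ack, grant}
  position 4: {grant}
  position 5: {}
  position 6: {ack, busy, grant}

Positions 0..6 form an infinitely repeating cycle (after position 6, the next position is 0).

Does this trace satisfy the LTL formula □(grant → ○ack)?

No

grant → ○ack must hold at every position from 0 onward. It fails at position 3, so □(grant → ○ack) is false.
Positions where grant holds: 3, 4, 6.
Check ○ack at each: 3→fails, 4→fails, 6→ok.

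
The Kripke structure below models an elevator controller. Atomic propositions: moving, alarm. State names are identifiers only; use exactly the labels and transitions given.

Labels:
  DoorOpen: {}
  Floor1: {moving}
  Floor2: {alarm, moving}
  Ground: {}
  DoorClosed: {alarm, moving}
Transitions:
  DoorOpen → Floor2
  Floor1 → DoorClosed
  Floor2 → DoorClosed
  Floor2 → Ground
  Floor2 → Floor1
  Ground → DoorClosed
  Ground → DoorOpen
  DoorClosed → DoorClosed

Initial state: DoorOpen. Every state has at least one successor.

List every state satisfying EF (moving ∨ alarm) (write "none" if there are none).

States satisfying moving ∨ alarm: {Floor1, Floor2, DoorClosed}.
States satisfying EF (moving ∨ alarm): {DoorOpen, Floor1, Floor2, Ground, DoorClosed}.

{DoorOpen, Floor1, Floor2, Ground, DoorClosed}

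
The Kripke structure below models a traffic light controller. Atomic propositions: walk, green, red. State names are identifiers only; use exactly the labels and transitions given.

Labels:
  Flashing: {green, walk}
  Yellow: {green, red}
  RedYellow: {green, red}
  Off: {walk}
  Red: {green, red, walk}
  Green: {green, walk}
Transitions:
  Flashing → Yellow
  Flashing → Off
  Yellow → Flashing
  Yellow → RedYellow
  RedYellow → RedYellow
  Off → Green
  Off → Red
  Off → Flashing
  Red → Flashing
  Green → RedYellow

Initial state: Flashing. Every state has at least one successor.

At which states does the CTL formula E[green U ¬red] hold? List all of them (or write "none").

States satisfying green: {Flashing, Yellow, RedYellow, Red, Green}.
States satisfying ¬red: {Flashing, Off, Green}.
States satisfying E[green U ¬red]: {Flashing, Yellow, Off, Red, Green}.

{Flashing, Yellow, Off, Red, Green}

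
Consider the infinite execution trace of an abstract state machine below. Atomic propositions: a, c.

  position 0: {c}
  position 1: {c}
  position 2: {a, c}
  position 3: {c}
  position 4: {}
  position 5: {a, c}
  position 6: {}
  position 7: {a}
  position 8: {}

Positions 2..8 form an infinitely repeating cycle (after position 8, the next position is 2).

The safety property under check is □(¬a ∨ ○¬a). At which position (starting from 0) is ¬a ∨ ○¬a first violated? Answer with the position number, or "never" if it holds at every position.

¬a ∨ ○¬a holds at every position 0..8, and those are all the positions the trace ever visits, so the invariant □(¬a ∨ ○¬a) is never violated.

never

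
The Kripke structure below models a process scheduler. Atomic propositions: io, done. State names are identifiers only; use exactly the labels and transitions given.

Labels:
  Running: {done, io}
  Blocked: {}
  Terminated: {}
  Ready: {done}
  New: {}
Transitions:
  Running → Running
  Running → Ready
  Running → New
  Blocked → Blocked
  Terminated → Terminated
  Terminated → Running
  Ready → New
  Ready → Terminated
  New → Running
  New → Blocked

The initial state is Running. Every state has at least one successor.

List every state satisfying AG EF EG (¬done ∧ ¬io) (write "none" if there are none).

States satisfying EF EG (¬done ∧ ¬io): {Running, Blocked, Terminated, Ready, New}.
States satisfying AG EF EG (¬done ∧ ¬io): {Running, Blocked, Terminated, Ready, New}.

{Running, Blocked, Terminated, Ready, New}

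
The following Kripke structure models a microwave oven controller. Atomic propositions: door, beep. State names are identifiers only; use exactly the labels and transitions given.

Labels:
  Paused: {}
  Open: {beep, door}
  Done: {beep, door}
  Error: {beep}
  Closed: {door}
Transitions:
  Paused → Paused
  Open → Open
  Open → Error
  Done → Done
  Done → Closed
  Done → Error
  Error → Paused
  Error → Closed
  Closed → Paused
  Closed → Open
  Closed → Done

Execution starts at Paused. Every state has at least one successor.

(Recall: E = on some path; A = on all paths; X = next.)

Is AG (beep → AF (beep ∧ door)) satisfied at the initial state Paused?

States satisfying beep → AF (beep ∧ door): {Paused, Open, Done, Closed}.
States satisfying AG (beep → AF (beep ∧ door)): {Paused}.
Every state reachable from Paused satisfies beep → AF (beep ∧ door).
Paused ∈ Sat(AG (beep → AF (beep ∧ door))).

Yes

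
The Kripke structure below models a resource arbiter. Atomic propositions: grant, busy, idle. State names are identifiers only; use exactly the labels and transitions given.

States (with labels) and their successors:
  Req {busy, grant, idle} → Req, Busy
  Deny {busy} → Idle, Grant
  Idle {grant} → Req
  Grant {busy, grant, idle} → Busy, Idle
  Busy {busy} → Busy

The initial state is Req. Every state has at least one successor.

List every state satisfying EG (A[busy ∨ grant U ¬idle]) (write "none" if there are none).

{Deny, Grant, Busy}

States satisfying A[busy ∨ grant U ¬idle]: {Deny, Idle, Grant, Busy}.
States satisfying EG (A[busy ∨ grant U ¬idle]): {Deny, Grant, Busy}.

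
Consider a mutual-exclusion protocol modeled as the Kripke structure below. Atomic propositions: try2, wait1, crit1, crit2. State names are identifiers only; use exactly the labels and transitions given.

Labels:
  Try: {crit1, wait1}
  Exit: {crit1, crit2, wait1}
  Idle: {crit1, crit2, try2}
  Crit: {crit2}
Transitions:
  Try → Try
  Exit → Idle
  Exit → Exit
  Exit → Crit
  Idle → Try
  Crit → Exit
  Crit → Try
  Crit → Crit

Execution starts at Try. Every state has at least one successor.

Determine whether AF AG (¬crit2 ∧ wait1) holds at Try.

Holds

States satisfying AG (¬crit2 ∧ wait1): {Try}.
States satisfying AF AG (¬crit2 ∧ wait1): {Try, Idle}.
Try ∈ Sat(AF AG (¬crit2 ∧ wait1)).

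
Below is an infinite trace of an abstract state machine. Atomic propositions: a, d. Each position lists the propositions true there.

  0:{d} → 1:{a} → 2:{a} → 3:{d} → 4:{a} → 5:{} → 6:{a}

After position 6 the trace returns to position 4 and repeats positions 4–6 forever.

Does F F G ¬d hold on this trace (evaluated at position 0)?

Yes

F G ¬d holds at position 0, which is reachable from 0, so F F G ¬d holds.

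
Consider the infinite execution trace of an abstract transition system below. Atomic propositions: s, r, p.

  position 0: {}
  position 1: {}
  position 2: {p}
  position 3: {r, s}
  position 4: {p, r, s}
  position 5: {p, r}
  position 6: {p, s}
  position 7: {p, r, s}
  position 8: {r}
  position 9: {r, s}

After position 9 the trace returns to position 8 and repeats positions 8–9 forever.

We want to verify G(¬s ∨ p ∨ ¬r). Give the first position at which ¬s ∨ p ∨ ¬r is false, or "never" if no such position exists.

3

Check ¬s ∨ p ∨ ¬r at each position in order: 0 ✓, 1 ✓, 2 ✓.
At position 3 the labels are {r, s}, so ¬s ∨ p ∨ ¬r is false there. This is the first violation.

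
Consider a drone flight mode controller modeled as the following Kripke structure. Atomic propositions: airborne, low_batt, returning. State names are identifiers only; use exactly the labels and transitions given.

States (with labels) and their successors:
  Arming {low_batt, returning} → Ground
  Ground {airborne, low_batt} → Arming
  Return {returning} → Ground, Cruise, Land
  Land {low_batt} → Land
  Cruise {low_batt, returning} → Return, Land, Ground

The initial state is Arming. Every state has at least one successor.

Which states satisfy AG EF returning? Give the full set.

States satisfying EF returning: {Arming, Ground, Return, Cruise}.
States satisfying AG EF returning: {Arming, Ground}.

{Arming, Ground}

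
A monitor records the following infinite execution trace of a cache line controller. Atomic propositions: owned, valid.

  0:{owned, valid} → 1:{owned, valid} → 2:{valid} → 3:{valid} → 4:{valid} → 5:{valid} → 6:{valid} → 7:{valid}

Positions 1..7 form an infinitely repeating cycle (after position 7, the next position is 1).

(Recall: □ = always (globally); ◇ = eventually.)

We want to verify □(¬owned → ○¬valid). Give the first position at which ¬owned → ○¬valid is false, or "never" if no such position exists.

2

Check ¬owned → ○¬valid at each position in order: 0 ✓, 1 ✓.
At position 2 the labels are {valid} and the next position 3 has {valid}, so ¬owned → ○¬valid is false there. This is the first violation.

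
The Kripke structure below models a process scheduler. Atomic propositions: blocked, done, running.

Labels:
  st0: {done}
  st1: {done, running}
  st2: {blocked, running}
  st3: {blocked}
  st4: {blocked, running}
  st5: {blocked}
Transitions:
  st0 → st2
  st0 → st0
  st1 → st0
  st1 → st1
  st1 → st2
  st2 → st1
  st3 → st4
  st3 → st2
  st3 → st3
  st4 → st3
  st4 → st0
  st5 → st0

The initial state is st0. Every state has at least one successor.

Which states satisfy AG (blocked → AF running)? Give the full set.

{st0, st1, st2}

States satisfying blocked → AF running: {st0, st1, st2, st4}.
States satisfying AG (blocked → AF running): {st0, st1, st2}.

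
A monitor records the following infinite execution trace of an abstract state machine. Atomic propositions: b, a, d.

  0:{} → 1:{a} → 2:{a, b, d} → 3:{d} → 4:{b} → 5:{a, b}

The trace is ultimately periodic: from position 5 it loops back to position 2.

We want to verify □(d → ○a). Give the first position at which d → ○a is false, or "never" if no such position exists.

2

Check d → ○a at each position in order: 0 ✓, 1 ✓.
At position 2 the labels are {a, b, d} and the next position 3 has {d}, so d → ○a is false there. This is the first violation.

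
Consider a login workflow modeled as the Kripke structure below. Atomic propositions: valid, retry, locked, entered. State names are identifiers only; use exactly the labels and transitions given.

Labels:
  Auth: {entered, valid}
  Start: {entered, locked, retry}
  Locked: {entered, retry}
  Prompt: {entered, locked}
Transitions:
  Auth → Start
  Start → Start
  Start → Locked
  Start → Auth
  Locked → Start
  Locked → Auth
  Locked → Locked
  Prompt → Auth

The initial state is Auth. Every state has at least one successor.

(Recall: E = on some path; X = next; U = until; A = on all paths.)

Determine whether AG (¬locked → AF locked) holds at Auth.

States satisfying ¬locked → AF locked: {Auth, Start, Prompt}.
States satisfying AG (¬locked → AF locked): ∅.
Locked is reachable from Auth and violates ¬locked → AF locked, so AG fails at Auth.
Auth ∉ Sat(AG (¬locked → AF locked)).

Violated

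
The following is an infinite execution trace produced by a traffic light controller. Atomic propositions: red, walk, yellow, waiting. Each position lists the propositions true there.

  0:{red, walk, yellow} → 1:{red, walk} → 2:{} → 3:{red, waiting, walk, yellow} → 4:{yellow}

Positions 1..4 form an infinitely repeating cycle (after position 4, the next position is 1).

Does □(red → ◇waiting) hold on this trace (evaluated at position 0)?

red → ◇waiting holds at every position 0..4, and those are all positions ever visited, so □(red → ◇waiting) holds.
Positions where red holds: 0, 1, 3.
Check ◇waiting at each: 0→ok, 1→ok, 3→ok.

Yes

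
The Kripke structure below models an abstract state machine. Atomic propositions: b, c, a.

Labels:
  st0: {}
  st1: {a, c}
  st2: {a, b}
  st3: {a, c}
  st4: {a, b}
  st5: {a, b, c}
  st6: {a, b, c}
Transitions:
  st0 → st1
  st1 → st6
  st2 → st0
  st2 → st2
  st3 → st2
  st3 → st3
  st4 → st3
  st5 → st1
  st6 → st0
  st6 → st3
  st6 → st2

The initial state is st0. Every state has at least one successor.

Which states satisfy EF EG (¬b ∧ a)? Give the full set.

{st0, st1, st2, st3, st4, st5, st6}

States satisfying EG (¬b ∧ a): {st3}.
States satisfying EF EG (¬b ∧ a): {st0, st1, st2, st3, st4, st5, st6}.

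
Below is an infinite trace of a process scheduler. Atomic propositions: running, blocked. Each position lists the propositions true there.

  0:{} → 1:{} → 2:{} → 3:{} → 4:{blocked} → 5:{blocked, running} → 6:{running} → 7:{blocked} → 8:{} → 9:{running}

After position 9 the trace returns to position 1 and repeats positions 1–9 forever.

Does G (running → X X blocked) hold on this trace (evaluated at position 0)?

running → X X blocked must hold at every position from 0 onward. It fails at position 6, so G (running → X X blocked) is false.
Positions where running holds: 5, 6, 9.
Check X X blocked at each: 5→ok, 6→fails, 9→fails.

Does not hold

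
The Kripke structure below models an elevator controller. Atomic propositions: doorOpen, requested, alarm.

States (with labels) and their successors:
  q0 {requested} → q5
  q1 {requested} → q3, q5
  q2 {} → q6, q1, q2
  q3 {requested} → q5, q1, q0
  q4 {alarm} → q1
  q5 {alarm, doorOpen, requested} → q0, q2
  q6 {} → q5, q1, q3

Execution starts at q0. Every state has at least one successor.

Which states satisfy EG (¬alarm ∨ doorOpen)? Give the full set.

{q0, q1, q2, q3, q5, q6}

States satisfying ¬alarm ∨ doorOpen: {q0, q1, q2, q3, q5, q6}.
States satisfying EG (¬alarm ∨ doorOpen): {q0, q1, q2, q3, q5, q6}.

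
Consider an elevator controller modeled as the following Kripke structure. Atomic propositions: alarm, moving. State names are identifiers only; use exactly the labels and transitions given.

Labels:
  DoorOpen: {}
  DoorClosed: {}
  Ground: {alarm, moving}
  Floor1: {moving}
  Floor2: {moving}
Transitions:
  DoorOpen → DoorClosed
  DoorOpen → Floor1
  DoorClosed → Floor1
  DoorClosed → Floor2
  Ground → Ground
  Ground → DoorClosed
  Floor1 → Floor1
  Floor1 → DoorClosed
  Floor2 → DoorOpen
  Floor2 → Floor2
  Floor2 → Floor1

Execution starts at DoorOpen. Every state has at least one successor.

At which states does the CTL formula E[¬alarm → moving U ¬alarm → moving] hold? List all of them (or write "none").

States satisfying ¬alarm → moving: {Ground, Floor1, Floor2}.
States satisfying E[¬alarm → moving U ¬alarm → moving]: {Ground, Floor1, Floor2}.

{Ground, Floor1, Floor2}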